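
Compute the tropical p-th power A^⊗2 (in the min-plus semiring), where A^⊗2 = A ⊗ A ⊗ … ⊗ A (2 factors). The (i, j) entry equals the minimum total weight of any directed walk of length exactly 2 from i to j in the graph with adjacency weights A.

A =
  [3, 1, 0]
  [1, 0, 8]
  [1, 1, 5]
A^⊗2 =
  [1, 1, 3]
  [1, 0, 1]
  [2, 1, 1]

Each entry (A^⊗2)_ij equals the minimum over all length-2 walks i = v_0 → v_1 → … → v_2 = j of Σ_t A[v_t][v_{t+1}]. For example, for (i, j) = (0, 2) we minimise over 3 possible intermediate vertex sequences; the minimum is 3, attained along the walk 0 → 0 → 2.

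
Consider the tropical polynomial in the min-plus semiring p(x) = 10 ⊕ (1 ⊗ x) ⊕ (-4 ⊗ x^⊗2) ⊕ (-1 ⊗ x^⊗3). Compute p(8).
p(8) = 9

A tropical monomial a ⊗ x^⊗i evaluates to a + i · x. Evaluating each term at x = 8:
  Term 0 contributes 10 + 0 · 8 = 10
  Term 1 contributes 1 + 1 · 8 = 9
  Term 2 contributes -4 + 2 · 8 = 12
  Term 3 contributes -1 + 3 · 8 = 23
p(8) = ⊕ of these = min[10, 9, 12, 23] = 9.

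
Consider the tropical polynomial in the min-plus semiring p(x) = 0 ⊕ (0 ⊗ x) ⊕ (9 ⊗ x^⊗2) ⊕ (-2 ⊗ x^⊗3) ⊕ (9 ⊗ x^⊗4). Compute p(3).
p(3) = 0

A tropical monomial a ⊗ x^⊗i evaluates to a + i · x. Evaluating each term at x = 3:
  Term 0 contributes 0 + 0 · 3 = 0
  Term 1 contributes 0 + 1 · 3 = 3
  Term 2 contributes 9 + 2 · 3 = 15
  Term 3 contributes -2 + 3 · 3 = 7
  Term 4 contributes 9 + 4 · 3 = 21
p(3) = ⊕ of these = min[0, 3, 15, 7, 21] = 0.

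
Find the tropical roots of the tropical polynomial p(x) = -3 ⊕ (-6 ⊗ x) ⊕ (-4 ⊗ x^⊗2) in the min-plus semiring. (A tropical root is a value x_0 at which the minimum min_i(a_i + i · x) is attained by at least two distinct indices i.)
Roots: {-2, 3}

Each tropical root is a break point of the lower envelope of the lines y = a_i + i · x (there are 3 lines, with slopes 0, 1, ..., 2). Only the lines that attain the minimum somewhere contribute to roots; other lines are dominated. Here the surviving (envelope) indices are i = 2, i = 1, i = 0.
Intersections between consecutive envelope lines give the roots: for adjacent envelope indices i < j the intersection is x = (a_i − a_j) / (j − i). Reading off the sorted break points: {-2, 3}.
Verification: at each break x_0, at least two indices attain the minimum of min_i(a_i + i · x_0).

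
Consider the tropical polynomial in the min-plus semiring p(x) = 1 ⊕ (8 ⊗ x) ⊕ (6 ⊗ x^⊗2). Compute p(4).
p(4) = 1

A tropical monomial a ⊗ x^⊗i evaluates to a + i · x. Evaluating each term at x = 4:
  Term 0 contributes 1 + 0 · 4 = 1
  Term 1 contributes 8 + 1 · 4 = 12
  Term 2 contributes 6 + 2 · 4 = 14
p(4) = ⊕ of these = min[1, 12, 14] = 1.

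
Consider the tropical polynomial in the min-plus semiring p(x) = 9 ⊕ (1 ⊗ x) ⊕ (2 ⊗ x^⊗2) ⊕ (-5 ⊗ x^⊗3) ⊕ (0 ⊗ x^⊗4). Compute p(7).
p(7) = 8

A tropical monomial a ⊗ x^⊗i evaluates to a + i · x. Evaluating each term at x = 7:
  Term 0 contributes 9 + 0 · 7 = 9
  Term 1 contributes 1 + 1 · 7 = 8
  Term 2 contributes 2 + 2 · 7 = 16
  Term 3 contributes -5 + 3 · 7 = 16
  Term 4 contributes 0 + 4 · 7 = 28
p(7) = ⊕ of these = min[9, 8, 16, 16, 28] = 8.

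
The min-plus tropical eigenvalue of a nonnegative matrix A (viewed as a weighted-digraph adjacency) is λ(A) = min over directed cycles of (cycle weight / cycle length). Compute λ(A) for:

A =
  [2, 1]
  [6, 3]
λ(A) = 2

Enumerate directed cycles and compute their means (weight / length). Sample:
  cycle 0 → 0: weight = 2, length = 1, mean = 2/1 ≈ 2.000
  cycle 1 → 1: weight = 3, length = 1, mean = 3/1 ≈ 3.000
  cycle 0 → 1 → 0: weight = 7, length = 2, mean = 7/2 ≈ 3.500
  cycle 1 → 0 → 1: weight = 7, length = 2, mean = 7/2 ≈ 3.500
Minimum mean = 2.000, attained e.g. along the cycle 0 → 0 with weight 2 and length 1. So λ(A) = 2/1 = 2.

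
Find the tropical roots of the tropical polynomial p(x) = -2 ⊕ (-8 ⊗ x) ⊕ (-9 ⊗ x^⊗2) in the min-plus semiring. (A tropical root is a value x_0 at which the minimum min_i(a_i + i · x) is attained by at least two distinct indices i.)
Roots: {1, 6}

Each tropical root is a break point of the lower envelope of the lines y = a_i + i · x (there are 3 lines, with slopes 0, 1, ..., 2). Only the lines that attain the minimum somewhere contribute to roots; other lines are dominated. Here the surviving (envelope) indices are i = 2, i = 1, i = 0.
Intersections between consecutive envelope lines give the roots: for adjacent envelope indices i < j the intersection is x = (a_i − a_j) / (j − i). Reading off the sorted break points: {1, 6}.
Verification: at each break x_0, at least two indices attain the minimum of min_i(a_i + i · x_0).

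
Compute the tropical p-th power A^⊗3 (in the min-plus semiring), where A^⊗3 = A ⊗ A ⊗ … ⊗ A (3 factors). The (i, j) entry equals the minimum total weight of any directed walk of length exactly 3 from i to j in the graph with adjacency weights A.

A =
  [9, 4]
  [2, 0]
A^⊗3 =
  [6, 4]
  [2, 0]

Each entry (A^⊗3)_ij equals the minimum over all length-3 walks i = v_0 → v_1 → … → v_3 = j of Σ_t A[v_t][v_{t+1}]. For example, for (i, j) = (0, 1) we minimise over 4 possible intermediate vertex sequences; the minimum is 4, attained along the walk 0 → 1 → 1 → 1.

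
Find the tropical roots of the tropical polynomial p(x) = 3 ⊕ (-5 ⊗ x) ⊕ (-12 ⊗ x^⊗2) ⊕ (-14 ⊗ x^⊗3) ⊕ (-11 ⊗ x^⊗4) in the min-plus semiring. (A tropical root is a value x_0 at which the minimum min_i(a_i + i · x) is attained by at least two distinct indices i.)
Roots: {-3, 2, 7, 8}

Each tropical root is a break point of the lower envelope of the lines y = a_i + i · x (there are 5 lines, with slopes 0, 1, ..., 4). Only the lines that attain the minimum somewhere contribute to roots; other lines are dominated. Here the surviving (envelope) indices are i = 4, i = 3, i = 2, i = 1, i = 0.
Intersections between consecutive envelope lines give the roots: for adjacent envelope indices i < j the intersection is x = (a_i − a_j) / (j − i). Reading off the sorted break points: {-3, 2, 7, 8}.
Verification: at each break x_0, at least two indices attain the minimum of min_i(a_i + i · x_0).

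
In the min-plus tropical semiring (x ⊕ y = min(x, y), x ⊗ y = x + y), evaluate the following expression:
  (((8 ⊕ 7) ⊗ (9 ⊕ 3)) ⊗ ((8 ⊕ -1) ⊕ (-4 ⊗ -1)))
(((8 ⊕ 7) ⊗ (9 ⊕ 3)) ⊗ ((8 ⊕ -1) ⊕ (-4 ⊗ -1))) = 5

Expand innermost to outermost. Recall ⊕ takes the minimum of its arguments and ⊗ takes their sum. Working out the expression (((8 ⊕ 7) ⊗ (9 ⊕ 3)) ⊗ ((8 ⊕ -1) ⊕ (-4 ⊗ -1))) gives 5.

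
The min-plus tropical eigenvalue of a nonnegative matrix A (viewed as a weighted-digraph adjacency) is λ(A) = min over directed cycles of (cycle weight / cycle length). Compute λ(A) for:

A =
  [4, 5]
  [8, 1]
λ(A) = 1

Enumerate directed cycles and compute their means (weight / length). Sample:
  cycle 0 → 0: weight = 4, length = 1, mean = 4/1 ≈ 4.000
  cycle 1 → 1: weight = 1, length = 1, mean = 1/1 ≈ 1.000
  cycle 0 → 1 → 0: weight = 13, length = 2, mean = 13/2 ≈ 6.500
  cycle 1 → 0 → 1: weight = 13, length = 2, mean = 13/2 ≈ 6.500
Minimum mean = 1.000, attained e.g. along the cycle 1 → 1 with weight 1 and length 1. So λ(A) = 1/1 = 1.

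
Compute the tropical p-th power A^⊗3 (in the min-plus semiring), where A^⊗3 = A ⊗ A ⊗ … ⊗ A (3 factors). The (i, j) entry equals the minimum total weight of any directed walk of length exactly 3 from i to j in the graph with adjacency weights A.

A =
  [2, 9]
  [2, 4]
A^⊗3 =
  [6, 13]
  [6, 12]

Each entry (A^⊗3)_ij equals the minimum over all length-3 walks i = v_0 → v_1 → … → v_3 = j of Σ_t A[v_t][v_{t+1}]. For example, for (i, j) = (0, 1) we minimise over 4 possible intermediate vertex sequences; the minimum is 13, attained along the walk 0 → 0 → 0 → 1.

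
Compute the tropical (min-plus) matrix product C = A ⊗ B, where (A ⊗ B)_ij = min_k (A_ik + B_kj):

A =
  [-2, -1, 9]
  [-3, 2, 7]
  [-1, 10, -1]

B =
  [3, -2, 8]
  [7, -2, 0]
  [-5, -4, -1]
A ⊗ B =
  [1, -4, -1]
  [0, -5, 2]
  [-6, -5, -2]

Apply the min-plus product entry-by-entry:
  C[0][0] = min over k of (A[0][0] + B[0][0] = -2 + 3 = 1, A[0][1] + B[1][0] = -1 + 7 = 6, A[0][2] + B[2][0] = 9 + -5 = 4) = 1 (attained at k = 0)
  C[0][1] = min over k of (A[0][0] + B[0][1] = -2 + -2 = -4, A[0][1] + B[1][1] = -1 + -2 = -3, A[0][2] + B[2][1] = 9 + -4 = 5) = -4 (attained at k = 0)
  C[0][2] = min over k of (A[0][0] + B[0][2] = -2 + 8 = 6, A[0][1] + B[1][2] = -1 + 0 = -1, A[0][2] + B[2][2] = 9 + -1 = 8) = -1 (attained at k = 1)
  C[1][0] = min over k of (A[1][0] + B[0][0] = -3 + 3 = 0, A[1][1] + B[1][0] = 2 + 7 = 9, A[1][2] + B[2][0] = 7 + -5 = 2) = 0 (attained at k = 0)
  C[1][1] = min over k of (A[1][0] + B[0][1] = -3 + -2 = -5, A[1][1] + B[1][1] = 2 + -2 = 0, A[1][2] + B[2][1] = 7 + -4 = 3) = -5 (attained at k = 0)
  C[1][2] = min over k of (A[1][0] + B[0][2] = -3 + 8 = 5, A[1][1] + B[1][2] = 2 + 0 = 2, A[1][2] + B[2][2] = 7 + -1 = 6) = 2 (attained at k = 1)
  C[2][0] = min over k of (A[2][0] + B[0][0] = -1 + 3 = 2, A[2][1] + B[1][0] = 10 + 7 = 17, A[2][2] + B[2][0] = -1 + -5 = -6) = -6 (attained at k = 2)
  C[2][1] = min over k of (A[2][0] + B[0][1] = -1 + -2 = -3, A[2][1] + B[1][1] = 10 + -2 = 8, A[2][2] + B[2][1] = -1 + -4 = -5) = -5 (attained at k = 2)
  C[2][2] = min over k of (A[2][0] + B[0][2] = -1 + 8 = 7, A[2][1] + B[1][2] = 10 + 0 = 10, A[2][2] + B[2][2] = -1 + -1 = -2) = -2 (attained at k = 2)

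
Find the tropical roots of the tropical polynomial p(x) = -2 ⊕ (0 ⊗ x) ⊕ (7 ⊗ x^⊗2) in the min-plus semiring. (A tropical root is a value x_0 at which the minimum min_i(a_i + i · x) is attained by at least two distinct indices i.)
Roots: {-7, -2}

Each tropical root is a break point of the lower envelope of the lines y = a_i + i · x (there are 3 lines, with slopes 0, 1, ..., 2). Only the lines that attain the minimum somewhere contribute to roots; other lines are dominated. Here the surviving (envelope) indices are i = 2, i = 1, i = 0.
Intersections between consecutive envelope lines give the roots: for adjacent envelope indices i < j the intersection is x = (a_i − a_j) / (j − i). Reading off the sorted break points: {-7, -2}.
Verification: at each break x_0, at least two indices attain the minimum of min_i(a_i + i · x_0).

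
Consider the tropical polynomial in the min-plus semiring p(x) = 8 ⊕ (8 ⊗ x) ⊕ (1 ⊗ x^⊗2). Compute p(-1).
p(-1) = -1

A tropical monomial a ⊗ x^⊗i evaluates to a + i · x. Evaluating each term at x = -1:
  Term 0 contributes 8 + 0 · -1 = 8
  Term 1 contributes 8 + 1 · -1 = 7
  Term 2 contributes 1 + 2 · -1 = -1
p(-1) = ⊕ of these = min[8, 7, -1] = -1.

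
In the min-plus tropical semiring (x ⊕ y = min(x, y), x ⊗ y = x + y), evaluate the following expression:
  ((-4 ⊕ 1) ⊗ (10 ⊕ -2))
((-4 ⊕ 1) ⊗ (10 ⊕ -2)) = -6

Expand innermost to outermost. Recall ⊕ takes the minimum of its arguments and ⊗ takes their sum. Working out the expression ((-4 ⊕ 1) ⊗ (10 ⊕ -2)) gives -6.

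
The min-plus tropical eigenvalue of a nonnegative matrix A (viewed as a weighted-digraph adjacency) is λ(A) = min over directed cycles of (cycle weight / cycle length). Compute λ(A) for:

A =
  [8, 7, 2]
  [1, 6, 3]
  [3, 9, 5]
λ(A) = 5/2

Enumerate directed cycles and compute their means (weight / length). Sample:
  cycle 0 → 0: weight = 8, length = 1, mean = 8/1 ≈ 8.000
  cycle 1 → 1: weight = 6, length = 1, mean = 6/1 ≈ 6.000
  cycle 2 → 2: weight = 5, length = 1, mean = 5/1 ≈ 5.000
  cycle 0 → 1 → 0: weight = 8, length = 2, mean = 8/2 ≈ 4.000
  cycle 0 → 2 → 0: weight = 5, length = 2, mean = 5/2 ≈ 2.500
  cycle 1 → 0 → 1: weight = 8, length = 2, mean = 8/2 ≈ 4.000
Minimum mean = 2.500, attained e.g. along the cycle 0 → 2 → 0 with weight 5 and length 2. So λ(A) = 5/2 = 5/2.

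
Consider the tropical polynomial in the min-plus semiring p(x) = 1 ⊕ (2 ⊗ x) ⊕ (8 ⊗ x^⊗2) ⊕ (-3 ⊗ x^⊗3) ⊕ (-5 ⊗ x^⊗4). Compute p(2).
p(2) = 1

A tropical monomial a ⊗ x^⊗i evaluates to a + i · x. Evaluating each term at x = 2:
  Term 0 contributes 1 + 0 · 2 = 1
  Term 1 contributes 2 + 1 · 2 = 4
  Term 2 contributes 8 + 2 · 2 = 12
  Term 3 contributes -3 + 3 · 2 = 3
  Term 4 contributes -5 + 4 · 2 = 3
p(2) = ⊕ of these = min[1, 4, 12, 3, 3] = 1.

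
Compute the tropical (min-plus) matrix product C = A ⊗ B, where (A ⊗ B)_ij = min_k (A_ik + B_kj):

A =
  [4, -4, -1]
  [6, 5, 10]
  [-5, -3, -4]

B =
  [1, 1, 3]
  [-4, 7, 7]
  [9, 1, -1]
A ⊗ B =
  [-8, 0, -2]
  [1, 7, 9]
  [-7, -4, -5]

Apply the min-plus product entry-by-entry:
  C[0][0] = min over k of (A[0][0] + B[0][0] = 4 + 1 = 5, A[0][1] + B[1][0] = -4 + -4 = -8, A[0][2] + B[2][0] = -1 + 9 = 8) = -8 (attained at k = 1)
  C[0][1] = min over k of (A[0][0] + B[0][1] = 4 + 1 = 5, A[0][1] + B[1][1] = -4 + 7 = 3, A[0][2] + B[2][1] = -1 + 1 = 0) = 0 (attained at k = 2)
  C[0][2] = min over k of (A[0][0] + B[0][2] = 4 + 3 = 7, A[0][1] + B[1][2] = -4 + 7 = 3, A[0][2] + B[2][2] = -1 + -1 = -2) = -2 (attained at k = 2)
  C[1][0] = min over k of (A[1][0] + B[0][0] = 6 + 1 = 7, A[1][1] + B[1][0] = 5 + -4 = 1, A[1][2] + B[2][0] = 10 + 9 = 19) = 1 (attained at k = 1)
  C[1][1] = min over k of (A[1][0] + B[0][1] = 6 + 1 = 7, A[1][1] + B[1][1] = 5 + 7 = 12, A[1][2] + B[2][1] = 10 + 1 = 11) = 7 (attained at k = 0)
  C[1][2] = min over k of (A[1][0] + B[0][2] = 6 + 3 = 9, A[1][1] + B[1][2] = 5 + 7 = 12, A[1][2] + B[2][2] = 10 + -1 = 9) = 9 (attained at k = 0)
  C[2][0] = min over k of (A[2][0] + B[0][0] = -5 + 1 = -4, A[2][1] + B[1][0] = -3 + -4 = -7, A[2][2] + B[2][0] = -4 + 9 = 5) = -7 (attained at k = 1)
  C[2][1] = min over k of (A[2][0] + B[0][1] = -5 + 1 = -4, A[2][1] + B[1][1] = -3 + 7 = 4, A[2][2] + B[2][1] = -4 + 1 = -3) = -4 (attained at k = 0)
  C[2][2] = min over k of (A[2][0] + B[0][2] = -5 + 3 = -2, A[2][1] + B[1][2] = -3 + 7 = 4, A[2][2] + B[2][2] = -4 + -1 = -5) = -5 (attained at k = 2)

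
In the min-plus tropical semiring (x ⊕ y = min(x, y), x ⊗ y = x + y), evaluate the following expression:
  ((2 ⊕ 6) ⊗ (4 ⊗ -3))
((2 ⊕ 6) ⊗ (4 ⊗ -3)) = 3

Expand innermost to outermost. Recall ⊕ takes the minimum of its arguments and ⊗ takes their sum. Working out the expression ((2 ⊕ 6) ⊗ (4 ⊗ -3)) gives 3.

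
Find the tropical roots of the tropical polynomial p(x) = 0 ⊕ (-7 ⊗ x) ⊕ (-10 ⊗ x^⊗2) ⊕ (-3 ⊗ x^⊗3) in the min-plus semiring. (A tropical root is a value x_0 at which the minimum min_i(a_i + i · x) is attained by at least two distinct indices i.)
Roots: {-7, 3, 7}

Each tropical root is a break point of the lower envelope of the lines y = a_i + i · x (there are 4 lines, with slopes 0, 1, ..., 3). Only the lines that attain the minimum somewhere contribute to roots; other lines are dominated. Here the surviving (envelope) indices are i = 3, i = 2, i = 1, i = 0.
Intersections between consecutive envelope lines give the roots: for adjacent envelope indices i < j the intersection is x = (a_i − a_j) / (j − i). Reading off the sorted break points: {-7, 3, 7}.
Verification: at each break x_0, at least two indices attain the minimum of min_i(a_i + i · x_0).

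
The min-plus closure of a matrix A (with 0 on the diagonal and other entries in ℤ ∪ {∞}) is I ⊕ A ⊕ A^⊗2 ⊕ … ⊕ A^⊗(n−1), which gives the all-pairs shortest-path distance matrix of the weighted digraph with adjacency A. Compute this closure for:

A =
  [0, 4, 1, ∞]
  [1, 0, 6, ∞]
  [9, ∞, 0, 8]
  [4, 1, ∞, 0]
Closure =
  [0, 4, 1, 9]
  [1, 0, 2, 10]
  [9, 9, 0, 8]
  [2, 1, 3, 0]

This is the Floyd-Warshall all-pairs shortest-path computation. For each intermediate vertex k = 0, 1, …, 3, update dist[i][j] ← min(dist[i][j], dist[i][k] + dist[k][j]). The final matrix gives, for each (i, j), the minimum total weight of any directed path from i to j (possibly empty when i = j).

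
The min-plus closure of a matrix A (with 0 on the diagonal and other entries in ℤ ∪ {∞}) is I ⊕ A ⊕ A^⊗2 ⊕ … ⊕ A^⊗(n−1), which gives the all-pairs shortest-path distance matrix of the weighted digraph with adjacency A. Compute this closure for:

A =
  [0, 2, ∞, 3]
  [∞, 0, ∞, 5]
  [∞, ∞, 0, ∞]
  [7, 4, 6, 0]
Closure =
  [0, 2, 9, 3]
  [12, 0, 11, 5]
  [∞, ∞, 0, ∞]
  [7, 4, 6, 0]

This is the Floyd-Warshall all-pairs shortest-path computation. For each intermediate vertex k = 0, 1, …, 3, update dist[i][j] ← min(dist[i][j], dist[i][k] + dist[k][j]). The final matrix gives, for each (i, j), the minimum total weight of any directed path from i to j (possibly empty when i = j).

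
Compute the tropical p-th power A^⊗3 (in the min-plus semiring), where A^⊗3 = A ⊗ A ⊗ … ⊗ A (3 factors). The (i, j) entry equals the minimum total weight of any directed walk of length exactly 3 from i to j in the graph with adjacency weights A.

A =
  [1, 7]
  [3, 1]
A^⊗3 =
  [3, 9]
  [5, 3]

Each entry (A^⊗3)_ij equals the minimum over all length-3 walks i = v_0 → v_1 → … → v_3 = j of Σ_t A[v_t][v_{t+1}]. For example, for (i, j) = (0, 1) we minimise over 4 possible intermediate vertex sequences; the minimum is 9, attained along the walk 0 → 0 → 0 → 1.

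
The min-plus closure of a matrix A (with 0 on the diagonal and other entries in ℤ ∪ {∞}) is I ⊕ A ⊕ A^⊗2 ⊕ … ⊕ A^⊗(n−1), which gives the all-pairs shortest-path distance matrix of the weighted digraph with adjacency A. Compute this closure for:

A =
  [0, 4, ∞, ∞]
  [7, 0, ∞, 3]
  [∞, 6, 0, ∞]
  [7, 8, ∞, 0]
Closure =
  [0, 4, ∞, 7]
  [7, 0, ∞, 3]
  [13, 6, 0, 9]
  [7, 8, ∞, 0]

This is the Floyd-Warshall all-pairs shortest-path computation. For each intermediate vertex k = 0, 1, …, 3, update dist[i][j] ← min(dist[i][j], dist[i][k] + dist[k][j]). The final matrix gives, for each (i, j), the minimum total weight of any directed path from i to j (possibly empty when i = j).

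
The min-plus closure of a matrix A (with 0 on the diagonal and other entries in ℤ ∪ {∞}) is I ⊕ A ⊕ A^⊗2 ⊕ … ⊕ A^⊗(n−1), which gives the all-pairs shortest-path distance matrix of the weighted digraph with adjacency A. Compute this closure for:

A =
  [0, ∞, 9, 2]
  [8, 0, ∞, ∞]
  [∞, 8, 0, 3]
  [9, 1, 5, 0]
Closure =
  [0, 3, 7, 2]
  [8, 0, 15, 10]
  [12, 4, 0, 3]
  [9, 1, 5, 0]

This is the Floyd-Warshall all-pairs shortest-path computation. For each intermediate vertex k = 0, 1, …, 3, update dist[i][j] ← min(dist[i][j], dist[i][k] + dist[k][j]). The final matrix gives, for each (i, j), the minimum total weight of any directed path from i to j (possibly empty when i = j).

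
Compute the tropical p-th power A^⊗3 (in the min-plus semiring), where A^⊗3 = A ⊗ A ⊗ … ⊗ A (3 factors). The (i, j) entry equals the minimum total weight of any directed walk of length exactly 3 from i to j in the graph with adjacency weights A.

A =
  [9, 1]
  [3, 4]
A^⊗3 =
  [8, 5]
  [7, 8]

Each entry (A^⊗3)_ij equals the minimum over all length-3 walks i = v_0 → v_1 → … → v_3 = j of Σ_t A[v_t][v_{t+1}]. For example, for (i, j) = (0, 1) we minimise over 4 possible intermediate vertex sequences; the minimum is 5, attained along the walk 0 → 1 → 0 → 1.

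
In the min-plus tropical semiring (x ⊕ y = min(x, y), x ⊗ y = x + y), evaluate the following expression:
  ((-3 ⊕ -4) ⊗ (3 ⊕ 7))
((-3 ⊕ -4) ⊗ (3 ⊕ 7)) = -1

Expand innermost to outermost. Recall ⊕ takes the minimum of its arguments and ⊗ takes their sum. Working out the expression ((-3 ⊕ -4) ⊗ (3 ⊕ 7)) gives -1.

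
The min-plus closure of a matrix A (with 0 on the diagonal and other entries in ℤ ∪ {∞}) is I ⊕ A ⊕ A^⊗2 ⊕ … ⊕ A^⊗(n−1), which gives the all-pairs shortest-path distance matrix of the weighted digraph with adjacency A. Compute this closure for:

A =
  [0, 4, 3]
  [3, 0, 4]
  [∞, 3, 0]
Closure =
  [0, 4, 3]
  [3, 0, 4]
  [6, 3, 0]

This is the Floyd-Warshall all-pairs shortest-path computation. For each intermediate vertex k = 0, 1, …, 2, update dist[i][j] ← min(dist[i][j], dist[i][k] + dist[k][j]). The final matrix gives, for each (i, j), the minimum total weight of any directed path from i to j (possibly empty when i = j).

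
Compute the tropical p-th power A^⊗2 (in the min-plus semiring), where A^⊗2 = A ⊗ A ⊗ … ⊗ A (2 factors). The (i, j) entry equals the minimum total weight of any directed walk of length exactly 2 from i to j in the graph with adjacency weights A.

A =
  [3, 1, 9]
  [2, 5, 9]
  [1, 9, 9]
A^⊗2 =
  [3, 4, 10]
  [5, 3, 11]
  [4, 2, 10]

Each entry (A^⊗2)_ij equals the minimum over all length-2 walks i = v_0 → v_1 → … → v_2 = j of Σ_t A[v_t][v_{t+1}]. For example, for (i, j) = (0, 2) we minimise over 3 possible intermediate vertex sequences; the minimum is 10, attained along the walk 0 → 1 → 2.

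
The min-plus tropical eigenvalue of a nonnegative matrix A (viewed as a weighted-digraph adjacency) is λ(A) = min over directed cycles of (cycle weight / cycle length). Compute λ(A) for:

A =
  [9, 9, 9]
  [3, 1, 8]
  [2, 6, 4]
λ(A) = 1

Enumerate directed cycles and compute their means (weight / length). Sample:
  cycle 0 → 0: weight = 9, length = 1, mean = 9/1 ≈ 9.000
  cycle 1 → 1: weight = 1, length = 1, mean = 1/1 ≈ 1.000
  cycle 2 → 2: weight = 4, length = 1, mean = 4/1 ≈ 4.000
  cycle 0 → 1 → 0: weight = 12, length = 2, mean = 12/2 ≈ 6.000
  cycle 0 → 2 → 0: weight = 11, length = 2, mean = 11/2 ≈ 5.500
  cycle 1 → 0 → 1: weight = 12, length = 2, mean = 12/2 ≈ 6.000
Minimum mean = 1.000, attained e.g. along the cycle 1 → 1 with weight 1 and length 1. So λ(A) = 1/1 = 1.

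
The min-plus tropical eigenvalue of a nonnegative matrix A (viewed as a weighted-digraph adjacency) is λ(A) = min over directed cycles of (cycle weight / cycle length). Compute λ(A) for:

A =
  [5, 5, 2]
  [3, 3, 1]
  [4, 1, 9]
λ(A) = 1

Enumerate directed cycles and compute their means (weight / length). Sample:
  cycle 0 → 0: weight = 5, length = 1, mean = 5/1 ≈ 5.000
  cycle 1 → 1: weight = 3, length = 1, mean = 3/1 ≈ 3.000
  cycle 2 → 2: weight = 9, length = 1, mean = 9/1 ≈ 9.000
  cycle 0 → 1 → 0: weight = 8, length = 2, mean = 8/2 ≈ 4.000
  cycle 0 → 2 → 0: weight = 6, length = 2, mean = 6/2 ≈ 3.000
  cycle 1 → 0 → 1: weight = 8, length = 2, mean = 8/2 ≈ 4.000
Minimum mean = 1.000, attained e.g. along the cycle 1 → 2 → 1 with weight 2 and length 2. So λ(A) = 2/2 = 1.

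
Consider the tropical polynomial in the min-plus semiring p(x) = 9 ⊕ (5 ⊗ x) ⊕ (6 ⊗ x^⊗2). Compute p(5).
p(5) = 9

A tropical monomial a ⊗ x^⊗i evaluates to a + i · x. Evaluating each term at x = 5:
  Term 0 contributes 9 + 0 · 5 = 9
  Term 1 contributes 5 + 1 · 5 = 10
  Term 2 contributes 6 + 2 · 5 = 16
p(5) = ⊕ of these = min[9, 10, 16] = 9.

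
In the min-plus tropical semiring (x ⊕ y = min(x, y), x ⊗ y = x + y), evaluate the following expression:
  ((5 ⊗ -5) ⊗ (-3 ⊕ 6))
((5 ⊗ -5) ⊗ (-3 ⊕ 6)) = -3

Expand innermost to outermost. Recall ⊕ takes the minimum of its arguments and ⊗ takes their sum. Working out the expression ((5 ⊗ -5) ⊗ (-3 ⊕ 6)) gives -3.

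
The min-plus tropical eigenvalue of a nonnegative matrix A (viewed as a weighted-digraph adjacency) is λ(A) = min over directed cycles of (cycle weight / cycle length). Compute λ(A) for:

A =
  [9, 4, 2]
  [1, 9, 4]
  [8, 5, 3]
λ(A) = 5/2

Enumerate directed cycles and compute their means (weight / length). Sample:
  cycle 0 → 0: weight = 9, length = 1, mean = 9/1 ≈ 9.000
  cycle 1 → 1: weight = 9, length = 1, mean = 9/1 ≈ 9.000
  cycle 2 → 2: weight = 3, length = 1, mean = 3/1 ≈ 3.000
  cycle 0 → 1 → 0: weight = 5, length = 2, mean = 5/2 ≈ 2.500
  cycle 0 → 2 → 0: weight = 10, length = 2, mean = 10/2 ≈ 5.000
  cycle 1 → 0 → 1: weight = 5, length = 2, mean = 5/2 ≈ 2.500
Minimum mean = 2.500, attained e.g. along the cycle 0 → 1 → 0 with weight 5 and length 2. So λ(A) = 5/2 = 5/2.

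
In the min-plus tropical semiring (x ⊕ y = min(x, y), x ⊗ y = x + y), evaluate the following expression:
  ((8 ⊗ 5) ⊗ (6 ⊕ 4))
((8 ⊗ 5) ⊗ (6 ⊕ 4)) = 17

Expand innermost to outermost. Recall ⊕ takes the minimum of its arguments and ⊗ takes their sum. Working out the expression ((8 ⊗ 5) ⊗ (6 ⊕ 4)) gives 17.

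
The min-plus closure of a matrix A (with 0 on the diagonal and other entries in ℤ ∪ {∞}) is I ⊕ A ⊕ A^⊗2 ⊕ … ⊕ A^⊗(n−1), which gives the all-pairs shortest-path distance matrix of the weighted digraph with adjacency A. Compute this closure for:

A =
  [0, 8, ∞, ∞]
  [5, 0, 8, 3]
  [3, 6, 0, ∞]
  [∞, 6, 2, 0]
Closure =
  [0, 8, 13, 11]
  [5, 0, 5, 3]
  [3, 6, 0, 9]
  [5, 6, 2, 0]

This is the Floyd-Warshall all-pairs shortest-path computation. For each intermediate vertex k = 0, 1, …, 3, update dist[i][j] ← min(dist[i][j], dist[i][k] + dist[k][j]). The final matrix gives, for each (i, j), the minimum total weight of any directed path from i to j (possibly empty when i = j).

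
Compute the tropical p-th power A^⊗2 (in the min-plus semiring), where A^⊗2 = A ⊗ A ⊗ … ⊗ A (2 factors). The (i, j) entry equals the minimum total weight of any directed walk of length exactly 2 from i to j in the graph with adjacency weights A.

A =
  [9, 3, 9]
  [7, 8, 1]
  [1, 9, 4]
A^⊗2 =
  [10, 11, 4]
  [2, 10, 5]
  [5, 4, 8]

Each entry (A^⊗2)_ij equals the minimum over all length-2 walks i = v_0 → v_1 → … → v_2 = j of Σ_t A[v_t][v_{t+1}]. For example, for (i, j) = (0, 2) we minimise over 3 possible intermediate vertex sequences; the minimum is 4, attained along the walk 0 → 1 → 2.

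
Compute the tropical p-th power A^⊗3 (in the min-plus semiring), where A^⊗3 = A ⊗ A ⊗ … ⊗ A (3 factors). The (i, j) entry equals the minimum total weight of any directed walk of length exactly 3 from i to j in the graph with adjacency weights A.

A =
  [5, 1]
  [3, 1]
A^⊗3 =
  [5, 3]
  [5, 3]

Each entry (A^⊗3)_ij equals the minimum over all length-3 walks i = v_0 → v_1 → … → v_3 = j of Σ_t A[v_t][v_{t+1}]. For example, for (i, j) = (0, 1) we minimise over 4 possible intermediate vertex sequences; the minimum is 3, attained along the walk 0 → 1 → 1 → 1.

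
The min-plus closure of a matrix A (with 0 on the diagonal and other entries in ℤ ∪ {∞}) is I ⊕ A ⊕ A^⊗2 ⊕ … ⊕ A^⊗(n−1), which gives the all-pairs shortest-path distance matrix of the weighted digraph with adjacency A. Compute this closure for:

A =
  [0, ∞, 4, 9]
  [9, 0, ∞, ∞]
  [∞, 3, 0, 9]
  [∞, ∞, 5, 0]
Closure =
  [0, 7, 4, 9]
  [9, 0, 13, 18]
  [12, 3, 0, 9]
  [17, 8, 5, 0]

This is the Floyd-Warshall all-pairs shortest-path computation. For each intermediate vertex k = 0, 1, …, 3, update dist[i][j] ← min(dist[i][j], dist[i][k] + dist[k][j]). The final matrix gives, for each (i, j), the minimum total weight of any directed path from i to j (possibly empty when i = j).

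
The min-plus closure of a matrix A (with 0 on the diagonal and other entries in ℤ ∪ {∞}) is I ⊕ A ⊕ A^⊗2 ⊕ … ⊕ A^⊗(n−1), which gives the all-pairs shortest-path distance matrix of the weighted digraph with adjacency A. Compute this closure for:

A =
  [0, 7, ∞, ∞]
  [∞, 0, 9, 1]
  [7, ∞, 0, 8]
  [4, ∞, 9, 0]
Closure =
  [0, 7, 16, 8]
  [5, 0, 9, 1]
  [7, 14, 0, 8]
  [4, 11, 9, 0]

This is the Floyd-Warshall all-pairs shortest-path computation. For each intermediate vertex k = 0, 1, …, 3, update dist[i][j] ← min(dist[i][j], dist[i][k] + dist[k][j]). The final matrix gives, for each (i, j), the minimum total weight of any directed path from i to j (possibly empty when i = j).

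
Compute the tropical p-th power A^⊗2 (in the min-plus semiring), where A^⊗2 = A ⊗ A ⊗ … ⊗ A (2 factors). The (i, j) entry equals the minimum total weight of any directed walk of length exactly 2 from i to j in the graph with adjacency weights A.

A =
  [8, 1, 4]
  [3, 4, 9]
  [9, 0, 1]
A^⊗2 =
  [4, 4, 5]
  [7, 4, 7]
  [3, 1, 2]

Each entry (A^⊗2)_ij equals the minimum over all length-2 walks i = v_0 → v_1 → … → v_2 = j of Σ_t A[v_t][v_{t+1}]. For example, for (i, j) = (0, 2) we minimise over 3 possible intermediate vertex sequences; the minimum is 5, attained along the walk 0 → 2 → 2.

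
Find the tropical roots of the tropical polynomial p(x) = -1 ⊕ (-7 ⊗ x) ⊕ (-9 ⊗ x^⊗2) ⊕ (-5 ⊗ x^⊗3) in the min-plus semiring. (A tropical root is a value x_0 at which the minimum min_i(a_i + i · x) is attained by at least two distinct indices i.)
Roots: {-4, 2, 6}

Each tropical root is a break point of the lower envelope of the lines y = a_i + i · x (there are 4 lines, with slopes 0, 1, ..., 3). Only the lines that attain the minimum somewhere contribute to roots; other lines are dominated. Here the surviving (envelope) indices are i = 3, i = 2, i = 1, i = 0.
Intersections between consecutive envelope lines give the roots: for adjacent envelope indices i < j the intersection is x = (a_i − a_j) / (j − i). Reading off the sorted break points: {-4, 2, 6}.
Verification: at each break x_0, at least two indices attain the minimum of min_i(a_i + i · x_0).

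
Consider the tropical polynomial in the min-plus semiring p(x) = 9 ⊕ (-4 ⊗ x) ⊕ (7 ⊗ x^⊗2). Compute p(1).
p(1) = -3

A tropical monomial a ⊗ x^⊗i evaluates to a + i · x. Evaluating each term at x = 1:
  Term 0 contributes 9 + 0 · 1 = 9
  Term 1 contributes -4 + 1 · 1 = -3
  Term 2 contributes 7 + 2 · 1 = 9
p(1) = ⊕ of these = min[9, -3, 9] = -3.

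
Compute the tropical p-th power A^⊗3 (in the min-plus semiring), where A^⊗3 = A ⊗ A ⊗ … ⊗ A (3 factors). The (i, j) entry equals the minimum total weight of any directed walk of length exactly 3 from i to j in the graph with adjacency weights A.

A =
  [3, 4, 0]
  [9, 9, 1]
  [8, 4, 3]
A^⊗3 =
  [9, 7, 5]
  [12, 8, 6]
  [13, 9, 8]

Each entry (A^⊗3)_ij equals the minimum over all length-3 walks i = v_0 → v_1 → … → v_3 = j of Σ_t A[v_t][v_{t+1}]. For example, for (i, j) = (0, 2) we minimise over 9 possible intermediate vertex sequences; the minimum is 5, attained along the walk 0 → 2 → 1 → 2.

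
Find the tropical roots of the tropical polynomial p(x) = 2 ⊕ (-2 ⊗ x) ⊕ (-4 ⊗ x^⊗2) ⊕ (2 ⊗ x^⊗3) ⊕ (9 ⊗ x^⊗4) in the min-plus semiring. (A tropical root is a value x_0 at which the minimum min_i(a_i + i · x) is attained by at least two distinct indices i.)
Roots: {-7, -6, 2, 4}

Each tropical root is a break point of the lower envelope of the lines y = a_i + i · x (there are 5 lines, with slopes 0, 1, ..., 4). Only the lines that attain the minimum somewhere contribute to roots; other lines are dominated. Here the surviving (envelope) indices are i = 4, i = 3, i = 2, i = 1, i = 0.
Intersections between consecutive envelope lines give the roots: for adjacent envelope indices i < j the intersection is x = (a_i − a_j) / (j − i). Reading off the sorted break points: {-7, -6, 2, 4}.
Verification: at each break x_0, at least two indices attain the minimum of min_i(a_i + i · x_0).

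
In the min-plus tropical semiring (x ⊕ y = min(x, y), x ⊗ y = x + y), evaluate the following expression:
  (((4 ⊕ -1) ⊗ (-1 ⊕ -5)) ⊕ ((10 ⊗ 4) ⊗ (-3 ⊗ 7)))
(((4 ⊕ -1) ⊗ (-1 ⊕ -5)) ⊕ ((10 ⊗ 4) ⊗ (-3 ⊗ 7))) = -6

Expand innermost to outermost. Recall ⊕ takes the minimum of its arguments and ⊗ takes their sum. Working out the expression (((4 ⊕ -1) ⊗ (-1 ⊕ -5)) ⊕ ((10 ⊗ 4) ⊗ (-3 ⊗ 7))) gives -6.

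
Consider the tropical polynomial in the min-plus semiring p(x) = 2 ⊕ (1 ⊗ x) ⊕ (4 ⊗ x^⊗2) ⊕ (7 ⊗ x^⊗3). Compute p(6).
p(6) = 2

A tropical monomial a ⊗ x^⊗i evaluates to a + i · x. Evaluating each term at x = 6:
  Term 0 contributes 2 + 0 · 6 = 2
  Term 1 contributes 1 + 1 · 6 = 7
  Term 2 contributes 4 + 2 · 6 = 16
  Term 3 contributes 7 + 3 · 6 = 25
p(6) = ⊕ of these = min[2, 7, 16, 25] = 2.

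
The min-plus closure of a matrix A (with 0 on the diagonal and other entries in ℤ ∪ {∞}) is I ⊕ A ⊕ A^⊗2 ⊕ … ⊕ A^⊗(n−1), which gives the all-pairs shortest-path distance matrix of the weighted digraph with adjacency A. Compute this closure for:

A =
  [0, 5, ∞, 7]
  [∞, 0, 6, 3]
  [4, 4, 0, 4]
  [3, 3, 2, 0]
Closure =
  [0, 5, 9, 7]
  [6, 0, 5, 3]
  [4, 4, 0, 4]
  [3, 3, 2, 0]

This is the Floyd-Warshall all-pairs shortest-path computation. For each intermediate vertex k = 0, 1, …, 3, update dist[i][j] ← min(dist[i][j], dist[i][k] + dist[k][j]). The final matrix gives, for each (i, j), the minimum total weight of any directed path from i to j (possibly empty when i = j).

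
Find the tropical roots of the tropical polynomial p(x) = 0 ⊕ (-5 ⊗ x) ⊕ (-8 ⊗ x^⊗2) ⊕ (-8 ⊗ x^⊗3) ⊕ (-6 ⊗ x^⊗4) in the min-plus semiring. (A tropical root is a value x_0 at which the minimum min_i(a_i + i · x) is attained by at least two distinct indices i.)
Roots: {-2, 0, 3, 5}

Each tropical root is a break point of the lower envelope of the lines y = a_i + i · x (there are 5 lines, with slopes 0, 1, ..., 4). Only the lines that attain the minimum somewhere contribute to roots; other lines are dominated. Here the surviving (envelope) indices are i = 4, i = 3, i = 2, i = 1, i = 0.
Intersections between consecutive envelope lines give the roots: for adjacent envelope indices i < j the intersection is x = (a_i − a_j) / (j − i). Reading off the sorted break points: {-2, 0, 3, 5}.
Verification: at each break x_0, at least two indices attain the minimum of min_i(a_i + i · x_0).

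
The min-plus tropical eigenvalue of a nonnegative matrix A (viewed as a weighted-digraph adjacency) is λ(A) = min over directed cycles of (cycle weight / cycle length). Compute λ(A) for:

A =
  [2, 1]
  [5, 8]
λ(A) = 2

Enumerate directed cycles and compute their means (weight / length). Sample:
  cycle 0 → 0: weight = 2, length = 1, mean = 2/1 ≈ 2.000
  cycle 1 → 1: weight = 8, length = 1, mean = 8/1 ≈ 8.000
  cycle 0 → 1 → 0: weight = 6, length = 2, mean = 6/2 ≈ 3.000
  cycle 1 → 0 → 1: weight = 6, length = 2, mean = 6/2 ≈ 3.000
Minimum mean = 2.000, attained e.g. along the cycle 0 → 0 with weight 2 and length 1. So λ(A) = 2/1 = 2.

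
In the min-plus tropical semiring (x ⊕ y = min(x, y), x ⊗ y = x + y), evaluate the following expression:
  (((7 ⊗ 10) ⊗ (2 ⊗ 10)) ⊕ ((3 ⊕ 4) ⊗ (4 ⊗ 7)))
(((7 ⊗ 10) ⊗ (2 ⊗ 10)) ⊕ ((3 ⊕ 4) ⊗ (4 ⊗ 7))) = 14

Expand innermost to outermost. Recall ⊕ takes the minimum of its arguments and ⊗ takes their sum. Working out the expression (((7 ⊗ 10) ⊗ (2 ⊗ 10)) ⊕ ((3 ⊕ 4) ⊗ (4 ⊗ 7))) gives 14.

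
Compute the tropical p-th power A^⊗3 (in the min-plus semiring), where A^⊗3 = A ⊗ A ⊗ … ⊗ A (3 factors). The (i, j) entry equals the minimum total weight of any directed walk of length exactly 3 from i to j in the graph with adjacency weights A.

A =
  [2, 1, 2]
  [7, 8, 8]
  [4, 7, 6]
A^⊗3 =
  [6, 5, 6]
  [11, 10, 11]
  [8, 7, 8]

Each entry (A^⊗3)_ij equals the minimum over all length-3 walks i = v_0 → v_1 → … → v_3 = j of Σ_t A[v_t][v_{t+1}]. For example, for (i, j) = (0, 2) we minimise over 9 possible intermediate vertex sequences; the minimum is 6, attained along the walk 0 → 0 → 0 → 2.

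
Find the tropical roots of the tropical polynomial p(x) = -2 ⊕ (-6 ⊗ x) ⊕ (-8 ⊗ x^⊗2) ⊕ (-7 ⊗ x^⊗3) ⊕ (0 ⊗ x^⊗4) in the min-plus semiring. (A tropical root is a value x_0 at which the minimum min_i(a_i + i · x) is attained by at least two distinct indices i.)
Roots: {-7, -1, 2, 4}

Each tropical root is a break point of the lower envelope of the lines y = a_i + i · x (there are 5 lines, with slopes 0, 1, ..., 4). Only the lines that attain the minimum somewhere contribute to roots; other lines are dominated. Here the surviving (envelope) indices are i = 4, i = 3, i = 2, i = 1, i = 0.
Intersections between consecutive envelope lines give the roots: for adjacent envelope indices i < j the intersection is x = (a_i − a_j) / (j − i). Reading off the sorted break points: {-7, -1, 2, 4}.
Verification: at each break x_0, at least two indices attain the minimum of min_i(a_i + i · x_0).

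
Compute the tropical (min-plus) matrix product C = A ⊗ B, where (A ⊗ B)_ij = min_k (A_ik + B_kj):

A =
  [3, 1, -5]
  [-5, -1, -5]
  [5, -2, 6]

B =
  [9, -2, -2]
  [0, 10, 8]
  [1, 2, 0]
A ⊗ B =
  [-4, -3, -5]
  [-4, -7, -7]
  [-2, 3, 3]

Apply the min-plus product entry-by-entry:
  C[0][0] = min over k of (A[0][0] + B[0][0] = 3 + 9 = 12, A[0][1] + B[1][0] = 1 + 0 = 1, A[0][2] + B[2][0] = -5 + 1 = -4) = -4 (attained at k = 2)
  C[0][1] = min over k of (A[0][0] + B[0][1] = 3 + -2 = 1, A[0][1] + B[1][1] = 1 + 10 = 11, A[0][2] + B[2][1] = -5 + 2 = -3) = -3 (attained at k = 2)
  C[0][2] = min over k of (A[0][0] + B[0][2] = 3 + -2 = 1, A[0][1] + B[1][2] = 1 + 8 = 9, A[0][2] + B[2][2] = -5 + 0 = -5) = -5 (attained at k = 2)
  C[1][0] = min over k of (A[1][0] + B[0][0] = -5 + 9 = 4, A[1][1] + B[1][0] = -1 + 0 = -1, A[1][2] + B[2][0] = -5 + 1 = -4) = -4 (attained at k = 2)
  C[1][1] = min over k of (A[1][0] + B[0][1] = -5 + -2 = -7, A[1][1] + B[1][1] = -1 + 10 = 9, A[1][2] + B[2][1] = -5 + 2 = -3) = -7 (attained at k = 0)
  C[1][2] = min over k of (A[1][0] + B[0][2] = -5 + -2 = -7, A[1][1] + B[1][2] = -1 + 8 = 7, A[1][2] + B[2][2] = -5 + 0 = -5) = -7 (attained at k = 0)
  C[2][0] = min over k of (A[2][0] + B[0][0] = 5 + 9 = 14, A[2][1] + B[1][0] = -2 + 0 = -2, A[2][2] + B[2][0] = 6 + 1 = 7) = -2 (attained at k = 1)
  C[2][1] = min over k of (A[2][0] + B[0][1] = 5 + -2 = 3, A[2][1] + B[1][1] = -2 + 10 = 8, A[2][2] + B[2][1] = 6 + 2 = 8) = 3 (attained at k = 0)
  C[2][2] = min over k of (A[2][0] + B[0][2] = 5 + -2 = 3, A[2][1] + B[1][2] = -2 + 8 = 6, A[2][2] + B[2][2] = 6 + 0 = 6) = 3 (attained at k = 0)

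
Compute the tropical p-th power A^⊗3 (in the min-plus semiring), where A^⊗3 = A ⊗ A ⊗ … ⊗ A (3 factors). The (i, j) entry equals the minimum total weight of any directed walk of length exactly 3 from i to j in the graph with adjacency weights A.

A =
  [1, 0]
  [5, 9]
A^⊗3 =
  [3, 2]
  [7, 6]

Each entry (A^⊗3)_ij equals the minimum over all length-3 walks i = v_0 → v_1 → … → v_3 = j of Σ_t A[v_t][v_{t+1}]. For example, for (i, j) = (0, 1) we minimise over 4 possible intermediate vertex sequences; the minimum is 2, attained along the walk 0 → 0 → 0 → 1.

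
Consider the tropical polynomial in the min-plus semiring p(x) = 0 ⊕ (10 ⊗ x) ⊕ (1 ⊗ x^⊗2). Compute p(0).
p(0) = 0

A tropical monomial a ⊗ x^⊗i evaluates to a + i · x. Evaluating each term at x = 0:
  Term 0 contributes 0 + 0 · 0 = 0
  Term 1 contributes 10 + 1 · 0 = 10
  Term 2 contributes 1 + 2 · 0 = 1
p(0) = ⊕ of these = min[0, 10, 1] = 0.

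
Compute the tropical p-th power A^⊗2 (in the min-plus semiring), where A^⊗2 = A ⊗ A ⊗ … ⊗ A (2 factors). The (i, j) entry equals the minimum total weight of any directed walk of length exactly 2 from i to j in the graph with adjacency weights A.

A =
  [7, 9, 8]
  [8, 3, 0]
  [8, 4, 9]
A^⊗2 =
  [14, 12, 9]
  [8, 4, 3]
  [12, 7, 4]

Each entry (A^⊗2)_ij equals the minimum over all length-2 walks i = v_0 → v_1 → … → v_2 = j of Σ_t A[v_t][v_{t+1}]. For example, for (i, j) = (0, 2) we minimise over 3 possible intermediate vertex sequences; the minimum is 9, attained along the walk 0 → 1 → 2.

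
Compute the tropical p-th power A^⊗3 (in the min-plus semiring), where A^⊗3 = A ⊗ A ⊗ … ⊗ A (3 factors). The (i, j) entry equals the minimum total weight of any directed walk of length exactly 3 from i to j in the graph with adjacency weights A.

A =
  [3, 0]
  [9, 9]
A^⊗3 =
  [9, 6]
  [15, 12]

Each entry (A^⊗3)_ij equals the minimum over all length-3 walks i = v_0 → v_1 → … → v_3 = j of Σ_t A[v_t][v_{t+1}]. For example, for (i, j) = (0, 1) we minimise over 4 possible intermediate vertex sequences; the minimum is 6, attained along the walk 0 → 0 → 0 → 1.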